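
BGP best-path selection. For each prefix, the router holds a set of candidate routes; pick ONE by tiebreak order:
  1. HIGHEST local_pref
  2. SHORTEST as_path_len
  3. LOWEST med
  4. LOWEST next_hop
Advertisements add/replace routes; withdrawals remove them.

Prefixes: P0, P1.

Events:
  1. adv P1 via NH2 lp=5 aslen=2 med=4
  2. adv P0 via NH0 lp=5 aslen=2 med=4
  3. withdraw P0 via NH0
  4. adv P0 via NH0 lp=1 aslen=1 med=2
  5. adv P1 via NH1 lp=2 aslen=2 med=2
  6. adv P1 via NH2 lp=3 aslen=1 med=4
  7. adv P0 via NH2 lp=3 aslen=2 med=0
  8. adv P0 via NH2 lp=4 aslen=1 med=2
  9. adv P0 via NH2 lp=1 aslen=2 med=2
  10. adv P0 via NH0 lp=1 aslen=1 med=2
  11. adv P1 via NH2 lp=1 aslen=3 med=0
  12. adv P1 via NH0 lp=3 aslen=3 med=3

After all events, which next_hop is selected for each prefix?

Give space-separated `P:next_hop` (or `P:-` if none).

Op 1: best P0=- P1=NH2
Op 2: best P0=NH0 P1=NH2
Op 3: best P0=- P1=NH2
Op 4: best P0=NH0 P1=NH2
Op 5: best P0=NH0 P1=NH2
Op 6: best P0=NH0 P1=NH2
Op 7: best P0=NH2 P1=NH2
Op 8: best P0=NH2 P1=NH2
Op 9: best P0=NH0 P1=NH2
Op 10: best P0=NH0 P1=NH2
Op 11: best P0=NH0 P1=NH1
Op 12: best P0=NH0 P1=NH0

Answer: P0:NH0 P1:NH0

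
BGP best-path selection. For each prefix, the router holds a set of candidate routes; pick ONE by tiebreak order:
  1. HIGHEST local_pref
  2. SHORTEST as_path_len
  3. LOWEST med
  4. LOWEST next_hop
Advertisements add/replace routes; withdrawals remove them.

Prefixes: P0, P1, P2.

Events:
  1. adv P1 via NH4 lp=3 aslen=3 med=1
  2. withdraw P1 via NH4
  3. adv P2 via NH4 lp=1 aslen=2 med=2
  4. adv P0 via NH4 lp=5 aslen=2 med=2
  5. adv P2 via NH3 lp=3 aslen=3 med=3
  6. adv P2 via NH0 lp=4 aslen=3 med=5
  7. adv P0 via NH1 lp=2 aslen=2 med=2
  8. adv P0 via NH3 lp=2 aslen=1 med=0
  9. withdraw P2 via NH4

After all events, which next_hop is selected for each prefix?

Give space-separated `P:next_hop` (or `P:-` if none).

Answer: P0:NH4 P1:- P2:NH0

Derivation:
Op 1: best P0=- P1=NH4 P2=-
Op 2: best P0=- P1=- P2=-
Op 3: best P0=- P1=- P2=NH4
Op 4: best P0=NH4 P1=- P2=NH4
Op 5: best P0=NH4 P1=- P2=NH3
Op 6: best P0=NH4 P1=- P2=NH0
Op 7: best P0=NH4 P1=- P2=NH0
Op 8: best P0=NH4 P1=- P2=NH0
Op 9: best P0=NH4 P1=- P2=NH0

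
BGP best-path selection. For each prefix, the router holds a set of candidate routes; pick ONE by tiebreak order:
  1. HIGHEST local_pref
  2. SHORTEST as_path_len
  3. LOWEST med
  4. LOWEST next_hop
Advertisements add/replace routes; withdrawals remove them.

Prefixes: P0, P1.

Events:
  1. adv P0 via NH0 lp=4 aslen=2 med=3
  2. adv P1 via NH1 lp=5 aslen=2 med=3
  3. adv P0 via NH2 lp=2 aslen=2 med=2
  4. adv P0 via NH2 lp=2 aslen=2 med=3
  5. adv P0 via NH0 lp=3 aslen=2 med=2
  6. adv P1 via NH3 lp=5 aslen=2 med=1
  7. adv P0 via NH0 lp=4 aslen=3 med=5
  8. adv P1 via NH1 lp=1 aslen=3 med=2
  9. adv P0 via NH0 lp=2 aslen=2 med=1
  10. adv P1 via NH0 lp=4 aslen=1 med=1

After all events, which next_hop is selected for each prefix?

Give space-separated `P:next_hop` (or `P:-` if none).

Op 1: best P0=NH0 P1=-
Op 2: best P0=NH0 P1=NH1
Op 3: best P0=NH0 P1=NH1
Op 4: best P0=NH0 P1=NH1
Op 5: best P0=NH0 P1=NH1
Op 6: best P0=NH0 P1=NH3
Op 7: best P0=NH0 P1=NH3
Op 8: best P0=NH0 P1=NH3
Op 9: best P0=NH0 P1=NH3
Op 10: best P0=NH0 P1=NH3

Answer: P0:NH0 P1:NH3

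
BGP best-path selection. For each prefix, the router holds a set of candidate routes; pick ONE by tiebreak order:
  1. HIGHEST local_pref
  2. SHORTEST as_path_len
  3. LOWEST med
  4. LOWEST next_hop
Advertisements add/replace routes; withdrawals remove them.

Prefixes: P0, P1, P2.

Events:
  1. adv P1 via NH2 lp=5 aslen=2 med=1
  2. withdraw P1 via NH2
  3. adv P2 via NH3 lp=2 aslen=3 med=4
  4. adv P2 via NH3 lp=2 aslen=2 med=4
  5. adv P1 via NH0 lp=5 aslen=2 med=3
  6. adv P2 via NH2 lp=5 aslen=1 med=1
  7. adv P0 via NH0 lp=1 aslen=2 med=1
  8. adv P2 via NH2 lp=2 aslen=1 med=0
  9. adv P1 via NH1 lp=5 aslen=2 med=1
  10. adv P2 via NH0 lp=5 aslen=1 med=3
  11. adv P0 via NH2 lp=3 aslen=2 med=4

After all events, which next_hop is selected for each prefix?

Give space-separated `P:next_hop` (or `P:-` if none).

Op 1: best P0=- P1=NH2 P2=-
Op 2: best P0=- P1=- P2=-
Op 3: best P0=- P1=- P2=NH3
Op 4: best P0=- P1=- P2=NH3
Op 5: best P0=- P1=NH0 P2=NH3
Op 6: best P0=- P1=NH0 P2=NH2
Op 7: best P0=NH0 P1=NH0 P2=NH2
Op 8: best P0=NH0 P1=NH0 P2=NH2
Op 9: best P0=NH0 P1=NH1 P2=NH2
Op 10: best P0=NH0 P1=NH1 P2=NH0
Op 11: best P0=NH2 P1=NH1 P2=NH0

Answer: P0:NH2 P1:NH1 P2:NH0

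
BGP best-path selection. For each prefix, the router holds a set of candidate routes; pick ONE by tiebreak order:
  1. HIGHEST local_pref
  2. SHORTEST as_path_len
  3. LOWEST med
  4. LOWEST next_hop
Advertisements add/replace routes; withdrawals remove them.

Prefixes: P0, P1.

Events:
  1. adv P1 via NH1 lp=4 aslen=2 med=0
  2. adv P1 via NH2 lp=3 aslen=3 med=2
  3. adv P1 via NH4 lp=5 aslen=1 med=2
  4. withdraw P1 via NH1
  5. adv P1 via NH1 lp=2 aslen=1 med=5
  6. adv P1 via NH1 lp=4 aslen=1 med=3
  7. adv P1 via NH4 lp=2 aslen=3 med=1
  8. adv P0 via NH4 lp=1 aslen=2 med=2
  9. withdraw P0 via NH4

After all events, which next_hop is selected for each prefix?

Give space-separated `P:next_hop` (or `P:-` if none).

Op 1: best P0=- P1=NH1
Op 2: best P0=- P1=NH1
Op 3: best P0=- P1=NH4
Op 4: best P0=- P1=NH4
Op 5: best P0=- P1=NH4
Op 6: best P0=- P1=NH4
Op 7: best P0=- P1=NH1
Op 8: best P0=NH4 P1=NH1
Op 9: best P0=- P1=NH1

Answer: P0:- P1:NH1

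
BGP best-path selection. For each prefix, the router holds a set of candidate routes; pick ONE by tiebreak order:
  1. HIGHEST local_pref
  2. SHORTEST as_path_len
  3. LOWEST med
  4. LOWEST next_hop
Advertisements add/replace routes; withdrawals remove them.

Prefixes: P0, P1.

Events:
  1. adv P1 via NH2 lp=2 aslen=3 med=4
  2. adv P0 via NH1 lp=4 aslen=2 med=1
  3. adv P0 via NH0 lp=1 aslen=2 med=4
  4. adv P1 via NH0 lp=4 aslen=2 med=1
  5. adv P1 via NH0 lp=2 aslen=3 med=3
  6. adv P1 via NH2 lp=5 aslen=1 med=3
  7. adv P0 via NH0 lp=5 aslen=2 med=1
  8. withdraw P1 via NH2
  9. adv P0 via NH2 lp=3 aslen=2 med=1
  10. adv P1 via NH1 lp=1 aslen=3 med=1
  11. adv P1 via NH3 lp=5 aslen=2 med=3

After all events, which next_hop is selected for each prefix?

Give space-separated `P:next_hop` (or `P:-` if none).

Op 1: best P0=- P1=NH2
Op 2: best P0=NH1 P1=NH2
Op 3: best P0=NH1 P1=NH2
Op 4: best P0=NH1 P1=NH0
Op 5: best P0=NH1 P1=NH0
Op 6: best P0=NH1 P1=NH2
Op 7: best P0=NH0 P1=NH2
Op 8: best P0=NH0 P1=NH0
Op 9: best P0=NH0 P1=NH0
Op 10: best P0=NH0 P1=NH0
Op 11: best P0=NH0 P1=NH3

Answer: P0:NH0 P1:NH3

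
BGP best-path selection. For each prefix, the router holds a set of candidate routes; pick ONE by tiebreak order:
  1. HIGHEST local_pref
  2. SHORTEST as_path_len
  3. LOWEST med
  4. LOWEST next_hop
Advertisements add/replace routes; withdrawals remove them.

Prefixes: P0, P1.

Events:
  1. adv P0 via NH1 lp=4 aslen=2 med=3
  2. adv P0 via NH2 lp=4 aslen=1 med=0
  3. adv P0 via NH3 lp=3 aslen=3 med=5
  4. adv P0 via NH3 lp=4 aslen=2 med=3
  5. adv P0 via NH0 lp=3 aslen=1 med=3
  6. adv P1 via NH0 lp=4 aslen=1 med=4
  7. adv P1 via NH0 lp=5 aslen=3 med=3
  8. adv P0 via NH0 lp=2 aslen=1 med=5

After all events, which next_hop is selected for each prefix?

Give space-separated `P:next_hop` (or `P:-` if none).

Answer: P0:NH2 P1:NH0

Derivation:
Op 1: best P0=NH1 P1=-
Op 2: best P0=NH2 P1=-
Op 3: best P0=NH2 P1=-
Op 4: best P0=NH2 P1=-
Op 5: best P0=NH2 P1=-
Op 6: best P0=NH2 P1=NH0
Op 7: best P0=NH2 P1=NH0
Op 8: best P0=NH2 P1=NH0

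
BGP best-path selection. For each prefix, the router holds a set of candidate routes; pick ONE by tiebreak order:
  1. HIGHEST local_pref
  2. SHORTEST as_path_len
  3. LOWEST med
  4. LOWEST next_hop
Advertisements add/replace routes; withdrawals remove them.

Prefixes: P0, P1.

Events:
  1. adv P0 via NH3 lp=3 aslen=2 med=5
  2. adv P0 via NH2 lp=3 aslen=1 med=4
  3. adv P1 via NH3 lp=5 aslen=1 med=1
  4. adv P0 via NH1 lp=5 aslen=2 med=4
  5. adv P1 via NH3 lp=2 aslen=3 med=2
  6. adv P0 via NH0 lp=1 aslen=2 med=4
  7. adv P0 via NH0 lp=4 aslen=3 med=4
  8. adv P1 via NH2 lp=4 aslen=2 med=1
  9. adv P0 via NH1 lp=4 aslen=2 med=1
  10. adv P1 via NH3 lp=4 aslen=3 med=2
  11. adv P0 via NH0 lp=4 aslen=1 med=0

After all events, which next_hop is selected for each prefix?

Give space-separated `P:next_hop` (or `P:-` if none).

Answer: P0:NH0 P1:NH2

Derivation:
Op 1: best P0=NH3 P1=-
Op 2: best P0=NH2 P1=-
Op 3: best P0=NH2 P1=NH3
Op 4: best P0=NH1 P1=NH3
Op 5: best P0=NH1 P1=NH3
Op 6: best P0=NH1 P1=NH3
Op 7: best P0=NH1 P1=NH3
Op 8: best P0=NH1 P1=NH2
Op 9: best P0=NH1 P1=NH2
Op 10: best P0=NH1 P1=NH2
Op 11: best P0=NH0 P1=NH2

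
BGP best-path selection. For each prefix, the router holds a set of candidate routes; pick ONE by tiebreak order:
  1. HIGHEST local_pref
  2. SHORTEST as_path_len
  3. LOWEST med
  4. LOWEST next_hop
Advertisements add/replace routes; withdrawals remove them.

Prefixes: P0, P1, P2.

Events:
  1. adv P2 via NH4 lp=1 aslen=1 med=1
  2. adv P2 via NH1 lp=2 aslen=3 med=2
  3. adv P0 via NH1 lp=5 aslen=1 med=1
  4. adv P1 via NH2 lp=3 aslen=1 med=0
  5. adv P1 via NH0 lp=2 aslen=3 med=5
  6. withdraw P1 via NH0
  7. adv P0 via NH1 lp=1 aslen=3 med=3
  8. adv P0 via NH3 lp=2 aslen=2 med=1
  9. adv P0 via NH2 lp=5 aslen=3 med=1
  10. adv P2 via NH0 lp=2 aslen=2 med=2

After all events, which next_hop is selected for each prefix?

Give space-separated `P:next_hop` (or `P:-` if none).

Answer: P0:NH2 P1:NH2 P2:NH0

Derivation:
Op 1: best P0=- P1=- P2=NH4
Op 2: best P0=- P1=- P2=NH1
Op 3: best P0=NH1 P1=- P2=NH1
Op 4: best P0=NH1 P1=NH2 P2=NH1
Op 5: best P0=NH1 P1=NH2 P2=NH1
Op 6: best P0=NH1 P1=NH2 P2=NH1
Op 7: best P0=NH1 P1=NH2 P2=NH1
Op 8: best P0=NH3 P1=NH2 P2=NH1
Op 9: best P0=NH2 P1=NH2 P2=NH1
Op 10: best P0=NH2 P1=NH2 P2=NH0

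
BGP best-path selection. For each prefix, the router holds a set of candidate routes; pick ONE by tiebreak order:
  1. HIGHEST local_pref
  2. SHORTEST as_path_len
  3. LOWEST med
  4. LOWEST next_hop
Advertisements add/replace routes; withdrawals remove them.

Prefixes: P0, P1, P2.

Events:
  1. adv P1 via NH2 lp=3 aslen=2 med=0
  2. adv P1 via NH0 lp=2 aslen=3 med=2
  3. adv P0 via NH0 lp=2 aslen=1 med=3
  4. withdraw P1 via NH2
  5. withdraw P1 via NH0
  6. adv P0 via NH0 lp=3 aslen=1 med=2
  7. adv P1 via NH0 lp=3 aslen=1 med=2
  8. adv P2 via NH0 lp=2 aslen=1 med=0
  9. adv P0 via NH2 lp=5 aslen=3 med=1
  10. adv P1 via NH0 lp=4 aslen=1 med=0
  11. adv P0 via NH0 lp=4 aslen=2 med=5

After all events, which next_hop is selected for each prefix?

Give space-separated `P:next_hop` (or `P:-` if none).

Answer: P0:NH2 P1:NH0 P2:NH0

Derivation:
Op 1: best P0=- P1=NH2 P2=-
Op 2: best P0=- P1=NH2 P2=-
Op 3: best P0=NH0 P1=NH2 P2=-
Op 4: best P0=NH0 P1=NH0 P2=-
Op 5: best P0=NH0 P1=- P2=-
Op 6: best P0=NH0 P1=- P2=-
Op 7: best P0=NH0 P1=NH0 P2=-
Op 8: best P0=NH0 P1=NH0 P2=NH0
Op 9: best P0=NH2 P1=NH0 P2=NH0
Op 10: best P0=NH2 P1=NH0 P2=NH0
Op 11: best P0=NH2 P1=NH0 P2=NH0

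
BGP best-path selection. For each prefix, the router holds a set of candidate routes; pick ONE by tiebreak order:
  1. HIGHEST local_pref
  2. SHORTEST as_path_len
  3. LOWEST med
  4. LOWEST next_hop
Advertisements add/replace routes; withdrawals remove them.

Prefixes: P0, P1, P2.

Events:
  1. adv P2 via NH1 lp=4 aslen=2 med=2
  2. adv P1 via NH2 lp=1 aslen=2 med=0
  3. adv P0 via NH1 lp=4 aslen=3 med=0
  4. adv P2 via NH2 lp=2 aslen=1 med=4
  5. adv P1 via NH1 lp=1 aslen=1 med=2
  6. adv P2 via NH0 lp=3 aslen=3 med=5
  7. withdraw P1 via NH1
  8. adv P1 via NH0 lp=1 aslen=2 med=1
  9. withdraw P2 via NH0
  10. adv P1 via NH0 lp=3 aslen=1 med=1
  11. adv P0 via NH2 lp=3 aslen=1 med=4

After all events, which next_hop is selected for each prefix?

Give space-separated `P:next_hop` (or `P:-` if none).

Op 1: best P0=- P1=- P2=NH1
Op 2: best P0=- P1=NH2 P2=NH1
Op 3: best P0=NH1 P1=NH2 P2=NH1
Op 4: best P0=NH1 P1=NH2 P2=NH1
Op 5: best P0=NH1 P1=NH1 P2=NH1
Op 6: best P0=NH1 P1=NH1 P2=NH1
Op 7: best P0=NH1 P1=NH2 P2=NH1
Op 8: best P0=NH1 P1=NH2 P2=NH1
Op 9: best P0=NH1 P1=NH2 P2=NH1
Op 10: best P0=NH1 P1=NH0 P2=NH1
Op 11: best P0=NH1 P1=NH0 P2=NH1

Answer: P0:NH1 P1:NH0 P2:NH1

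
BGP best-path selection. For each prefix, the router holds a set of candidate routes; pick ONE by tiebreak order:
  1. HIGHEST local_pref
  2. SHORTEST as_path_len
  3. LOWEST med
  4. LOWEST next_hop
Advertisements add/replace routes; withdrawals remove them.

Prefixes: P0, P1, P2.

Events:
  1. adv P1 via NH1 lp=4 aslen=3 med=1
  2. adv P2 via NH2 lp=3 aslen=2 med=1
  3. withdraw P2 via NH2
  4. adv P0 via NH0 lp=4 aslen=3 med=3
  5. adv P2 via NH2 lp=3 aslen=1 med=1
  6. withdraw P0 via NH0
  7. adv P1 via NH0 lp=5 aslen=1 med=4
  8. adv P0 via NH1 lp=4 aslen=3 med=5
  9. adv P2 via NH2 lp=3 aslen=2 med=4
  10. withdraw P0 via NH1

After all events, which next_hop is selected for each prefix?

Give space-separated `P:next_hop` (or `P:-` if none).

Op 1: best P0=- P1=NH1 P2=-
Op 2: best P0=- P1=NH1 P2=NH2
Op 3: best P0=- P1=NH1 P2=-
Op 4: best P0=NH0 P1=NH1 P2=-
Op 5: best P0=NH0 P1=NH1 P2=NH2
Op 6: best P0=- P1=NH1 P2=NH2
Op 7: best P0=- P1=NH0 P2=NH2
Op 8: best P0=NH1 P1=NH0 P2=NH2
Op 9: best P0=NH1 P1=NH0 P2=NH2
Op 10: best P0=- P1=NH0 P2=NH2

Answer: P0:- P1:NH0 P2:NH2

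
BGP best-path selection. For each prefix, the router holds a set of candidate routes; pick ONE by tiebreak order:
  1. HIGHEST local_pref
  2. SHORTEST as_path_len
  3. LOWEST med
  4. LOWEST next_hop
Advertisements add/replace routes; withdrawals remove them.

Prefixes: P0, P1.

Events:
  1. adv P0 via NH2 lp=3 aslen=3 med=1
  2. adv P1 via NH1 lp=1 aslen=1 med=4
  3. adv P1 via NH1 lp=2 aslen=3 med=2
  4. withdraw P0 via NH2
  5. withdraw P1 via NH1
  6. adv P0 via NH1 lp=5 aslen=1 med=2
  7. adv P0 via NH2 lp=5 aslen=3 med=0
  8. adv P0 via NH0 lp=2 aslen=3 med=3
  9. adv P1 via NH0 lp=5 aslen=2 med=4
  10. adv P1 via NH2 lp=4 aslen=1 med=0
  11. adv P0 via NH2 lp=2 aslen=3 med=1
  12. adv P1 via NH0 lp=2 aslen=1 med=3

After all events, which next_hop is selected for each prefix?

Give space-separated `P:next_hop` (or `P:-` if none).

Op 1: best P0=NH2 P1=-
Op 2: best P0=NH2 P1=NH1
Op 3: best P0=NH2 P1=NH1
Op 4: best P0=- P1=NH1
Op 5: best P0=- P1=-
Op 6: best P0=NH1 P1=-
Op 7: best P0=NH1 P1=-
Op 8: best P0=NH1 P1=-
Op 9: best P0=NH1 P1=NH0
Op 10: best P0=NH1 P1=NH0
Op 11: best P0=NH1 P1=NH0
Op 12: best P0=NH1 P1=NH2

Answer: P0:NH1 P1:NH2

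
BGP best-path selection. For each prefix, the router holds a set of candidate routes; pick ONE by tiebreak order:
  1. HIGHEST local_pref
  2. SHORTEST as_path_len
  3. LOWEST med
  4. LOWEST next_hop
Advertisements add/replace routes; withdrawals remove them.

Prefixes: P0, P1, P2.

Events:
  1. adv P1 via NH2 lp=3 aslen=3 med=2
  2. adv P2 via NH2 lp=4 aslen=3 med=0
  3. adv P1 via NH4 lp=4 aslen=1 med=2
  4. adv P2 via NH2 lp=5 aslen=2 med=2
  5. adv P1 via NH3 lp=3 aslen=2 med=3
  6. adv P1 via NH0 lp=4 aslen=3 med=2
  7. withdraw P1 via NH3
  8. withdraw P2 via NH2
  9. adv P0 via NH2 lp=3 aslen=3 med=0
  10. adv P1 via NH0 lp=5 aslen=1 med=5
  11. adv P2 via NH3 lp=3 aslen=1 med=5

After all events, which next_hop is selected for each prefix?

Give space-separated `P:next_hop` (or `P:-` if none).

Answer: P0:NH2 P1:NH0 P2:NH3

Derivation:
Op 1: best P0=- P1=NH2 P2=-
Op 2: best P0=- P1=NH2 P2=NH2
Op 3: best P0=- P1=NH4 P2=NH2
Op 4: best P0=- P1=NH4 P2=NH2
Op 5: best P0=- P1=NH4 P2=NH2
Op 6: best P0=- P1=NH4 P2=NH2
Op 7: best P0=- P1=NH4 P2=NH2
Op 8: best P0=- P1=NH4 P2=-
Op 9: best P0=NH2 P1=NH4 P2=-
Op 10: best P0=NH2 P1=NH0 P2=-
Op 11: best P0=NH2 P1=NH0 P2=NH3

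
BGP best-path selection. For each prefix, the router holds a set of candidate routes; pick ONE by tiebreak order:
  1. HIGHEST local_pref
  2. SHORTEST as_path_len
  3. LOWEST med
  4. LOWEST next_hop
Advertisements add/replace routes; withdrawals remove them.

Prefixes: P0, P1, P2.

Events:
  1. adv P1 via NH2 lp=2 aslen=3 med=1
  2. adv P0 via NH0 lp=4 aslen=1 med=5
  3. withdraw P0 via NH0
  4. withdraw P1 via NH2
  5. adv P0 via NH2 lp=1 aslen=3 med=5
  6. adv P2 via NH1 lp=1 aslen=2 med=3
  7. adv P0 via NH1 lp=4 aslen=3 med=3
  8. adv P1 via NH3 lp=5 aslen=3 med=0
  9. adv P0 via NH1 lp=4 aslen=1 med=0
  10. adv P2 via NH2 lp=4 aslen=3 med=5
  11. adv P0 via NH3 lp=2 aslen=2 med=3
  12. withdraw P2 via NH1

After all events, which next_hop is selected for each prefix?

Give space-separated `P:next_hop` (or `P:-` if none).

Op 1: best P0=- P1=NH2 P2=-
Op 2: best P0=NH0 P1=NH2 P2=-
Op 3: best P0=- P1=NH2 P2=-
Op 4: best P0=- P1=- P2=-
Op 5: best P0=NH2 P1=- P2=-
Op 6: best P0=NH2 P1=- P2=NH1
Op 7: best P0=NH1 P1=- P2=NH1
Op 8: best P0=NH1 P1=NH3 P2=NH1
Op 9: best P0=NH1 P1=NH3 P2=NH1
Op 10: best P0=NH1 P1=NH3 P2=NH2
Op 11: best P0=NH1 P1=NH3 P2=NH2
Op 12: best P0=NH1 P1=NH3 P2=NH2

Answer: P0:NH1 P1:NH3 P2:NH2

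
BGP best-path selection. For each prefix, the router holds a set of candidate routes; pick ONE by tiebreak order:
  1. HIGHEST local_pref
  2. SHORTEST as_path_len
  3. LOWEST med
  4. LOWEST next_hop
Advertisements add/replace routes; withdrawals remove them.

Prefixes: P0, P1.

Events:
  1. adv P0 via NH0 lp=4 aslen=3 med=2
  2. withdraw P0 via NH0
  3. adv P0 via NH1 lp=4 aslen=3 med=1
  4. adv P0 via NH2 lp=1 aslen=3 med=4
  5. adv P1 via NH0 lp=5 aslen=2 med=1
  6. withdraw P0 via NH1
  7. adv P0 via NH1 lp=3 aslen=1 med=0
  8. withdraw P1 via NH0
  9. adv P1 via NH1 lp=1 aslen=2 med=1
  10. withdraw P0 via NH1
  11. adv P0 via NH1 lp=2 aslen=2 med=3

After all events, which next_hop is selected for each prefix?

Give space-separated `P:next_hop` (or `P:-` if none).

Op 1: best P0=NH0 P1=-
Op 2: best P0=- P1=-
Op 3: best P0=NH1 P1=-
Op 4: best P0=NH1 P1=-
Op 5: best P0=NH1 P1=NH0
Op 6: best P0=NH2 P1=NH0
Op 7: best P0=NH1 P1=NH0
Op 8: best P0=NH1 P1=-
Op 9: best P0=NH1 P1=NH1
Op 10: best P0=NH2 P1=NH1
Op 11: best P0=NH1 P1=NH1

Answer: P0:NH1 P1:NH1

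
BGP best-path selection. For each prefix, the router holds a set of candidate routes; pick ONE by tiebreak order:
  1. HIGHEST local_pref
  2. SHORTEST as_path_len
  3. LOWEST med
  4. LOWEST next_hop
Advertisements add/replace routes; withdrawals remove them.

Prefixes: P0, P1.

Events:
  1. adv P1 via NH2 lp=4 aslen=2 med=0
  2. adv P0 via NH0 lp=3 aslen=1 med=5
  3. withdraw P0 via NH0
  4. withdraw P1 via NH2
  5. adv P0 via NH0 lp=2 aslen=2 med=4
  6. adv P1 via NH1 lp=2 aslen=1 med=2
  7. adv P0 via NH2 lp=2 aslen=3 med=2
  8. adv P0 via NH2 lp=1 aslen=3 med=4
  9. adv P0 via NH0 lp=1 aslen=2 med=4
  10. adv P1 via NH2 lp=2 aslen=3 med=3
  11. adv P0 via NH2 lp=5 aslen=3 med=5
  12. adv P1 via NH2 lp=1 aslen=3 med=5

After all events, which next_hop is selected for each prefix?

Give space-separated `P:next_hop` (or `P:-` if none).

Op 1: best P0=- P1=NH2
Op 2: best P0=NH0 P1=NH2
Op 3: best P0=- P1=NH2
Op 4: best P0=- P1=-
Op 5: best P0=NH0 P1=-
Op 6: best P0=NH0 P1=NH1
Op 7: best P0=NH0 P1=NH1
Op 8: best P0=NH0 P1=NH1
Op 9: best P0=NH0 P1=NH1
Op 10: best P0=NH0 P1=NH1
Op 11: best P0=NH2 P1=NH1
Op 12: best P0=NH2 P1=NH1

Answer: P0:NH2 P1:NH1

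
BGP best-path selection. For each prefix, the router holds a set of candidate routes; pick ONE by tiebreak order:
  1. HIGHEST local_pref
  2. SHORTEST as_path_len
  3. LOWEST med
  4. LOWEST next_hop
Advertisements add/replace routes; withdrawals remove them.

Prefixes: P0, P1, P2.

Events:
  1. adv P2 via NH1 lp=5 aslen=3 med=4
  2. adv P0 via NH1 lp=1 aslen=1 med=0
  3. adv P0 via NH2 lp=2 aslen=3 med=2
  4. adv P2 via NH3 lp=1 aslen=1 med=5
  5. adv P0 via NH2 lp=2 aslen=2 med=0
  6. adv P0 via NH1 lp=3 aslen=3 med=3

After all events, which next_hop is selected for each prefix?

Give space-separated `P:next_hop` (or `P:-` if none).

Op 1: best P0=- P1=- P2=NH1
Op 2: best P0=NH1 P1=- P2=NH1
Op 3: best P0=NH2 P1=- P2=NH1
Op 4: best P0=NH2 P1=- P2=NH1
Op 5: best P0=NH2 P1=- P2=NH1
Op 6: best P0=NH1 P1=- P2=NH1

Answer: P0:NH1 P1:- P2:NH1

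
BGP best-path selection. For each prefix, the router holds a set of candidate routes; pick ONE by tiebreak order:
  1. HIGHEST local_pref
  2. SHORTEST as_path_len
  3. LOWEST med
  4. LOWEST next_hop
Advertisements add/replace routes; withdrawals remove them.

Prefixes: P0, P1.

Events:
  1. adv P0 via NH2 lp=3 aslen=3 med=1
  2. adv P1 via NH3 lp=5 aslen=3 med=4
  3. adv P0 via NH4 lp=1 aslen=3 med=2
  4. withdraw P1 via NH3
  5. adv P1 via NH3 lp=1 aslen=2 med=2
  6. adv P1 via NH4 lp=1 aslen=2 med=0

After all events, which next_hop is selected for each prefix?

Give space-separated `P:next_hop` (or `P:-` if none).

Answer: P0:NH2 P1:NH4

Derivation:
Op 1: best P0=NH2 P1=-
Op 2: best P0=NH2 P1=NH3
Op 3: best P0=NH2 P1=NH3
Op 4: best P0=NH2 P1=-
Op 5: best P0=NH2 P1=NH3
Op 6: best P0=NH2 P1=NH4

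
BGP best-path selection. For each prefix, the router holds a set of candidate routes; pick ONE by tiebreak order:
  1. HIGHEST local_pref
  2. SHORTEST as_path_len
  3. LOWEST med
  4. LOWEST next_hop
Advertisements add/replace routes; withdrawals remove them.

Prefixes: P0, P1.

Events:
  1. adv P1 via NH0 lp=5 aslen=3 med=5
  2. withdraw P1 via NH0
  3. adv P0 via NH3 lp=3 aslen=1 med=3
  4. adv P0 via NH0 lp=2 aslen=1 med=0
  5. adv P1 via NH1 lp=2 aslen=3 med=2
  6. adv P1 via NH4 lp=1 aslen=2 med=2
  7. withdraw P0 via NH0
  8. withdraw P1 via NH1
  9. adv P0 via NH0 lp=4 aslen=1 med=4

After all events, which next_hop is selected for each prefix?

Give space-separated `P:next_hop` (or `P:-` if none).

Op 1: best P0=- P1=NH0
Op 2: best P0=- P1=-
Op 3: best P0=NH3 P1=-
Op 4: best P0=NH3 P1=-
Op 5: best P0=NH3 P1=NH1
Op 6: best P0=NH3 P1=NH1
Op 7: best P0=NH3 P1=NH1
Op 8: best P0=NH3 P1=NH4
Op 9: best P0=NH0 P1=NH4

Answer: P0:NH0 P1:NH4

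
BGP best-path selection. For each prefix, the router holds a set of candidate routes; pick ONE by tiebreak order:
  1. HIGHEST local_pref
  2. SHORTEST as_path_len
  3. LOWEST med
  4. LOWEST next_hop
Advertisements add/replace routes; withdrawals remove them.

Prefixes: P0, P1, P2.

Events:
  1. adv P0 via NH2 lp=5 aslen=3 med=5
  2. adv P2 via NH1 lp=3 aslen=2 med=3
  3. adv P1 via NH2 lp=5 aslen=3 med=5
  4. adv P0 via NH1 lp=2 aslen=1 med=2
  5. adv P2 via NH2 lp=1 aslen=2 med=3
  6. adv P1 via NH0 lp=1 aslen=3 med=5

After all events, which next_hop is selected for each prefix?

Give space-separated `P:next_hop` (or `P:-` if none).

Op 1: best P0=NH2 P1=- P2=-
Op 2: best P0=NH2 P1=- P2=NH1
Op 3: best P0=NH2 P1=NH2 P2=NH1
Op 4: best P0=NH2 P1=NH2 P2=NH1
Op 5: best P0=NH2 P1=NH2 P2=NH1
Op 6: best P0=NH2 P1=NH2 P2=NH1

Answer: P0:NH2 P1:NH2 P2:NH1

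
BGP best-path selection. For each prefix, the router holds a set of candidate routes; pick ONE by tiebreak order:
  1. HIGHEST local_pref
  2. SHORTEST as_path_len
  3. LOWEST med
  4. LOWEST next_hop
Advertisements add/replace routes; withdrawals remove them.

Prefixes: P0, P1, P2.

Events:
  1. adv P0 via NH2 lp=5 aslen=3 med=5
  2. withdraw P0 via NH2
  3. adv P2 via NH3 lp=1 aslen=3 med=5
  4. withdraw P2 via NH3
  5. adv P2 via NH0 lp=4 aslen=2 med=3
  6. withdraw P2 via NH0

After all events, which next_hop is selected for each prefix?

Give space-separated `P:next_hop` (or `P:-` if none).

Answer: P0:- P1:- P2:-

Derivation:
Op 1: best P0=NH2 P1=- P2=-
Op 2: best P0=- P1=- P2=-
Op 3: best P0=- P1=- P2=NH3
Op 4: best P0=- P1=- P2=-
Op 5: best P0=- P1=- P2=NH0
Op 6: best P0=- P1=- P2=-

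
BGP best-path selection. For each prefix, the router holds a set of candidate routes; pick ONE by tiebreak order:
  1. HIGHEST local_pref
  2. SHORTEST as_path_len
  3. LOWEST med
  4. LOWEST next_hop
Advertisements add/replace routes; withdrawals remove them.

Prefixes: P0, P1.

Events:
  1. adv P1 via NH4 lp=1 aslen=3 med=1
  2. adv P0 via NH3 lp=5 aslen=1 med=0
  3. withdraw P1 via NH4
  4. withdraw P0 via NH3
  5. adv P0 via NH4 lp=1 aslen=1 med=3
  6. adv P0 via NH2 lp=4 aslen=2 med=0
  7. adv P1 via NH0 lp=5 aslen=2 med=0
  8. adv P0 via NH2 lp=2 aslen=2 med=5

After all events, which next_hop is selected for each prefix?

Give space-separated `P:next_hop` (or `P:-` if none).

Answer: P0:NH2 P1:NH0

Derivation:
Op 1: best P0=- P1=NH4
Op 2: best P0=NH3 P1=NH4
Op 3: best P0=NH3 P1=-
Op 4: best P0=- P1=-
Op 5: best P0=NH4 P1=-
Op 6: best P0=NH2 P1=-
Op 7: best P0=NH2 P1=NH0
Op 8: best P0=NH2 P1=NH0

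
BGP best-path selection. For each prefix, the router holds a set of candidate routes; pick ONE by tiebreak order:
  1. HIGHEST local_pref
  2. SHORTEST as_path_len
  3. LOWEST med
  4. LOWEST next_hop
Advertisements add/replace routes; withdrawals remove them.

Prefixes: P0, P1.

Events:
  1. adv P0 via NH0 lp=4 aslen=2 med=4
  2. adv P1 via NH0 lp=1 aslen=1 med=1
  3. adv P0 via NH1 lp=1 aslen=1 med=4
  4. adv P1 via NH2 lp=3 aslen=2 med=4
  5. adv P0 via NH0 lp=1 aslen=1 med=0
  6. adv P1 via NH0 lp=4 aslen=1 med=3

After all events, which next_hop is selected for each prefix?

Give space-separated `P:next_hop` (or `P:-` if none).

Op 1: best P0=NH0 P1=-
Op 2: best P0=NH0 P1=NH0
Op 3: best P0=NH0 P1=NH0
Op 4: best P0=NH0 P1=NH2
Op 5: best P0=NH0 P1=NH2
Op 6: best P0=NH0 P1=NH0

Answer: P0:NH0 P1:NH0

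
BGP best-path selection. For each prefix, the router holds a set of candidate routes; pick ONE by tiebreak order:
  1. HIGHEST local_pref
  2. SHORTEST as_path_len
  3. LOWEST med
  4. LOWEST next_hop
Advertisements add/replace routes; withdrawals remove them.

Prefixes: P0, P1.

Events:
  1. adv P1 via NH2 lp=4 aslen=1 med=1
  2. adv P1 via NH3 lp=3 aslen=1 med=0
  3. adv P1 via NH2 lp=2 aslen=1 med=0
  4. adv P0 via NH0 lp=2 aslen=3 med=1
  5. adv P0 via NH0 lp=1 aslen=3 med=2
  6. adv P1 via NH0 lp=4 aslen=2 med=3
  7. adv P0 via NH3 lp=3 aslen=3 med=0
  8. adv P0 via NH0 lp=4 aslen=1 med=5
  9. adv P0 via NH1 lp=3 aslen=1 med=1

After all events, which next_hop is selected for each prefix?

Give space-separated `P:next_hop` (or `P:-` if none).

Answer: P0:NH0 P1:NH0

Derivation:
Op 1: best P0=- P1=NH2
Op 2: best P0=- P1=NH2
Op 3: best P0=- P1=NH3
Op 4: best P0=NH0 P1=NH3
Op 5: best P0=NH0 P1=NH3
Op 6: best P0=NH0 P1=NH0
Op 7: best P0=NH3 P1=NH0
Op 8: best P0=NH0 P1=NH0
Op 9: best P0=NH0 P1=NH0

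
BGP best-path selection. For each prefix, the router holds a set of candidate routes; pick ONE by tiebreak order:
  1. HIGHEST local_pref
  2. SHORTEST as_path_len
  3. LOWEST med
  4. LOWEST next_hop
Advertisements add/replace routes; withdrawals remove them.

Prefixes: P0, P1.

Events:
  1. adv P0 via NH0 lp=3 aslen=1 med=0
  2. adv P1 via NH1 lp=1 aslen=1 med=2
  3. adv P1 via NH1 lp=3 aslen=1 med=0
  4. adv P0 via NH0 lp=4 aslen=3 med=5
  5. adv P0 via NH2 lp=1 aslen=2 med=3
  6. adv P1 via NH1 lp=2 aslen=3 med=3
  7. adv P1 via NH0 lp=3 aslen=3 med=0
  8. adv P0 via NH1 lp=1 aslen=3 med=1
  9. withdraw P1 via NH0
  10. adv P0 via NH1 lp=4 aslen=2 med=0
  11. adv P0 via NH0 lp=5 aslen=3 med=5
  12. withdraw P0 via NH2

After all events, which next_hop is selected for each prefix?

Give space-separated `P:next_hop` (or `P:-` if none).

Answer: P0:NH0 P1:NH1

Derivation:
Op 1: best P0=NH0 P1=-
Op 2: best P0=NH0 P1=NH1
Op 3: best P0=NH0 P1=NH1
Op 4: best P0=NH0 P1=NH1
Op 5: best P0=NH0 P1=NH1
Op 6: best P0=NH0 P1=NH1
Op 7: best P0=NH0 P1=NH0
Op 8: best P0=NH0 P1=NH0
Op 9: best P0=NH0 P1=NH1
Op 10: best P0=NH1 P1=NH1
Op 11: best P0=NH0 P1=NH1
Op 12: best P0=NH0 P1=NH1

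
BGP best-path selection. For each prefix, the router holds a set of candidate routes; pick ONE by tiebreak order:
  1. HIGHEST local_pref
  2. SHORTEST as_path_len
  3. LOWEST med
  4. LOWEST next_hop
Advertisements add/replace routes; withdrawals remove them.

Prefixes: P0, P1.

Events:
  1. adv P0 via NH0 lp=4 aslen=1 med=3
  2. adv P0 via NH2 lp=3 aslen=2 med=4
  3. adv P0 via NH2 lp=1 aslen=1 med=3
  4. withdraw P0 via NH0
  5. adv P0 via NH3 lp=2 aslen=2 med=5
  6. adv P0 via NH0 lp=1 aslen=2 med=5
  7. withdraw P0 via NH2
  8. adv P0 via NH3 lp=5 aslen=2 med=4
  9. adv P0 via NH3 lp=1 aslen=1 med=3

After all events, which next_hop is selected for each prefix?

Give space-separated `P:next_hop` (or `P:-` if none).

Op 1: best P0=NH0 P1=-
Op 2: best P0=NH0 P1=-
Op 3: best P0=NH0 P1=-
Op 4: best P0=NH2 P1=-
Op 5: best P0=NH3 P1=-
Op 6: best P0=NH3 P1=-
Op 7: best P0=NH3 P1=-
Op 8: best P0=NH3 P1=-
Op 9: best P0=NH3 P1=-

Answer: P0:NH3 P1:-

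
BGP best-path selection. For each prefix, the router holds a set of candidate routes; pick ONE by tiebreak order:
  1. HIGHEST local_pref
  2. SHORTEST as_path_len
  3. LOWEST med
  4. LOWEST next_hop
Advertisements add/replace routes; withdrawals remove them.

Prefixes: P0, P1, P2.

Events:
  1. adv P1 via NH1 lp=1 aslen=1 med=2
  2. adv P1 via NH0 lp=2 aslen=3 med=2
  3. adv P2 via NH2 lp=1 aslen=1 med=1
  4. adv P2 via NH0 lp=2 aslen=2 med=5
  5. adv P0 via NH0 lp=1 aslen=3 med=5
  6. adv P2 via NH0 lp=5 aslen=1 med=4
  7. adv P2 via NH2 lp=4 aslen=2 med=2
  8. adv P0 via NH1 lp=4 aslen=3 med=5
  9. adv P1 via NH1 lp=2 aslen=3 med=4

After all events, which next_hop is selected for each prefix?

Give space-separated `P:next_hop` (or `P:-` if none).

Answer: P0:NH1 P1:NH0 P2:NH0

Derivation:
Op 1: best P0=- P1=NH1 P2=-
Op 2: best P0=- P1=NH0 P2=-
Op 3: best P0=- P1=NH0 P2=NH2
Op 4: best P0=- P1=NH0 P2=NH0
Op 5: best P0=NH0 P1=NH0 P2=NH0
Op 6: best P0=NH0 P1=NH0 P2=NH0
Op 7: best P0=NH0 P1=NH0 P2=NH0
Op 8: best P0=NH1 P1=NH0 P2=NH0
Op 9: best P0=NH1 P1=NH0 P2=NH0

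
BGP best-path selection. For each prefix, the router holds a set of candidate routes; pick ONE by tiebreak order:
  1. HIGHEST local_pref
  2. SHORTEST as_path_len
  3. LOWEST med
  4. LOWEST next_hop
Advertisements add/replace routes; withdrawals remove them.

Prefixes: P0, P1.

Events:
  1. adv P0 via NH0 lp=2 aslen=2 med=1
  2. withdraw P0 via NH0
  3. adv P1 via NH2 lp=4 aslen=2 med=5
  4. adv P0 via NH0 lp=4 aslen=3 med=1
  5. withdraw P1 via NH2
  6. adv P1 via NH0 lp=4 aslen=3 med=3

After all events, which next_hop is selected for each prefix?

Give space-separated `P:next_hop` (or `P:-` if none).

Op 1: best P0=NH0 P1=-
Op 2: best P0=- P1=-
Op 3: best P0=- P1=NH2
Op 4: best P0=NH0 P1=NH2
Op 5: best P0=NH0 P1=-
Op 6: best P0=NH0 P1=NH0

Answer: P0:NH0 P1:NH0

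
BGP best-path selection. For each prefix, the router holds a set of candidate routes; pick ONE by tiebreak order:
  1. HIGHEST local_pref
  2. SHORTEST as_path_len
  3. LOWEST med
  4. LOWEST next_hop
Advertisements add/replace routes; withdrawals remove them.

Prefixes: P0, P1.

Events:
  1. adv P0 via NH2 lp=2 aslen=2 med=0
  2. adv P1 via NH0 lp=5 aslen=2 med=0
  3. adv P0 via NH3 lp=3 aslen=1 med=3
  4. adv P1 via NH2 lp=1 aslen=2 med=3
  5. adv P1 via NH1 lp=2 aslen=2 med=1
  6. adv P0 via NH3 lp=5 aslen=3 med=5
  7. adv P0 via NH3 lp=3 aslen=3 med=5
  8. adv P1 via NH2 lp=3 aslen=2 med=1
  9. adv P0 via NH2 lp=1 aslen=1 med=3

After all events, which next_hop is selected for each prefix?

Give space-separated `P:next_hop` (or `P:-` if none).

Op 1: best P0=NH2 P1=-
Op 2: best P0=NH2 P1=NH0
Op 3: best P0=NH3 P1=NH0
Op 4: best P0=NH3 P1=NH0
Op 5: best P0=NH3 P1=NH0
Op 6: best P0=NH3 P1=NH0
Op 7: best P0=NH3 P1=NH0
Op 8: best P0=NH3 P1=NH0
Op 9: best P0=NH3 P1=NH0

Answer: P0:NH3 P1:NH0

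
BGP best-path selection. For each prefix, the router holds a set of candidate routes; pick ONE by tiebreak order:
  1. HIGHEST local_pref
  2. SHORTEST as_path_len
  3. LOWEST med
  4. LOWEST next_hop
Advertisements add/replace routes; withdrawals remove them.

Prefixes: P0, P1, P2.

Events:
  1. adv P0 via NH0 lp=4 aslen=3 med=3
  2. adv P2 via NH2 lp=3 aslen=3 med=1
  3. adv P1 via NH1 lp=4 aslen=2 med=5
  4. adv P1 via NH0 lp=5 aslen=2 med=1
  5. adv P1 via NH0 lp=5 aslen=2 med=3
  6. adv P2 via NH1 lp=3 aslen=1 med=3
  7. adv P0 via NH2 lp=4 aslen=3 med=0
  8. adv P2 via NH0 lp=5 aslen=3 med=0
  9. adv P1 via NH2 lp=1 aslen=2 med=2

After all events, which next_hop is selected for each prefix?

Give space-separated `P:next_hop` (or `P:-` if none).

Answer: P0:NH2 P1:NH0 P2:NH0

Derivation:
Op 1: best P0=NH0 P1=- P2=-
Op 2: best P0=NH0 P1=- P2=NH2
Op 3: best P0=NH0 P1=NH1 P2=NH2
Op 4: best P0=NH0 P1=NH0 P2=NH2
Op 5: best P0=NH0 P1=NH0 P2=NH2
Op 6: best P0=NH0 P1=NH0 P2=NH1
Op 7: best P0=NH2 P1=NH0 P2=NH1
Op 8: best P0=NH2 P1=NH0 P2=NH0
Op 9: best P0=NH2 P1=NH0 P2=NH0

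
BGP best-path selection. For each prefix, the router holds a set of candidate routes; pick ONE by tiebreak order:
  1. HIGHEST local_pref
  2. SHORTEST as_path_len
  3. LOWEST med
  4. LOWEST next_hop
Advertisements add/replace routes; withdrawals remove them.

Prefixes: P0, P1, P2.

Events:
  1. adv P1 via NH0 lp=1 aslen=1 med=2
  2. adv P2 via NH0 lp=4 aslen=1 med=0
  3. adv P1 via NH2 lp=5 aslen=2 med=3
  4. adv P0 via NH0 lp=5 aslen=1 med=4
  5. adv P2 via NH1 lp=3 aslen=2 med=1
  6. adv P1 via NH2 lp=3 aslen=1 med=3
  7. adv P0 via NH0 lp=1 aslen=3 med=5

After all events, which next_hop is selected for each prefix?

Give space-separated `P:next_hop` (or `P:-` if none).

Op 1: best P0=- P1=NH0 P2=-
Op 2: best P0=- P1=NH0 P2=NH0
Op 3: best P0=- P1=NH2 P2=NH0
Op 4: best P0=NH0 P1=NH2 P2=NH0
Op 5: best P0=NH0 P1=NH2 P2=NH0
Op 6: best P0=NH0 P1=NH2 P2=NH0
Op 7: best P0=NH0 P1=NH2 P2=NH0

Answer: P0:NH0 P1:NH2 P2:NH0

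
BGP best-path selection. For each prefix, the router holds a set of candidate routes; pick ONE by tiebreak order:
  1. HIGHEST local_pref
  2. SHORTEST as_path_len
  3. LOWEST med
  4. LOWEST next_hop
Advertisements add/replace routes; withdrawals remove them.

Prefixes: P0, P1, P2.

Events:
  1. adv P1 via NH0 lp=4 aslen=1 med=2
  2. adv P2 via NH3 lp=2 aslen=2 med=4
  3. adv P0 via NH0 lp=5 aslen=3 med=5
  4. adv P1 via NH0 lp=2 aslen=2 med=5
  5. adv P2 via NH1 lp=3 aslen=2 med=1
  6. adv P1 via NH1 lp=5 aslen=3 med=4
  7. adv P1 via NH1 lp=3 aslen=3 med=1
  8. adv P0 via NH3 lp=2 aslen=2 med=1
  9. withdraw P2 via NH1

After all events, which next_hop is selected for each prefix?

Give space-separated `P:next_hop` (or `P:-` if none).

Op 1: best P0=- P1=NH0 P2=-
Op 2: best P0=- P1=NH0 P2=NH3
Op 3: best P0=NH0 P1=NH0 P2=NH3
Op 4: best P0=NH0 P1=NH0 P2=NH3
Op 5: best P0=NH0 P1=NH0 P2=NH1
Op 6: best P0=NH0 P1=NH1 P2=NH1
Op 7: best P0=NH0 P1=NH1 P2=NH1
Op 8: best P0=NH0 P1=NH1 P2=NH1
Op 9: best P0=NH0 P1=NH1 P2=NH3

Answer: P0:NH0 P1:NH1 P2:NH3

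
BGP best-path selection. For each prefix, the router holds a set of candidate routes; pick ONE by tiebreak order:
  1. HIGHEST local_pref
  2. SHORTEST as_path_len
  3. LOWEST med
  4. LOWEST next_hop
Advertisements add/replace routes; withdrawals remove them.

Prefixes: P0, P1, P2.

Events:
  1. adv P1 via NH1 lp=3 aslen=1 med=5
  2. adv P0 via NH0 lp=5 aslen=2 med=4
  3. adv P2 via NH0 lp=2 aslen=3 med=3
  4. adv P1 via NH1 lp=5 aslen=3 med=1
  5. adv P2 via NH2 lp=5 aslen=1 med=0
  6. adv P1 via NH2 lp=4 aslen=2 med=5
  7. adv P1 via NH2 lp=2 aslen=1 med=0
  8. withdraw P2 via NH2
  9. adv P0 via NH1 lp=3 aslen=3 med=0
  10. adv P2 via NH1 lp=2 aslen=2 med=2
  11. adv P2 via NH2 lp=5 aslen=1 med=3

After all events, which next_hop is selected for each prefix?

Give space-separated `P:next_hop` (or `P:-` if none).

Answer: P0:NH0 P1:NH1 P2:NH2

Derivation:
Op 1: best P0=- P1=NH1 P2=-
Op 2: best P0=NH0 P1=NH1 P2=-
Op 3: best P0=NH0 P1=NH1 P2=NH0
Op 4: best P0=NH0 P1=NH1 P2=NH0
Op 5: best P0=NH0 P1=NH1 P2=NH2
Op 6: best P0=NH0 P1=NH1 P2=NH2
Op 7: best P0=NH0 P1=NH1 P2=NH2
Op 8: best P0=NH0 P1=NH1 P2=NH0
Op 9: best P0=NH0 P1=NH1 P2=NH0
Op 10: best P0=NH0 P1=NH1 P2=NH1
Op 11: best P0=NH0 P1=NH1 P2=NH2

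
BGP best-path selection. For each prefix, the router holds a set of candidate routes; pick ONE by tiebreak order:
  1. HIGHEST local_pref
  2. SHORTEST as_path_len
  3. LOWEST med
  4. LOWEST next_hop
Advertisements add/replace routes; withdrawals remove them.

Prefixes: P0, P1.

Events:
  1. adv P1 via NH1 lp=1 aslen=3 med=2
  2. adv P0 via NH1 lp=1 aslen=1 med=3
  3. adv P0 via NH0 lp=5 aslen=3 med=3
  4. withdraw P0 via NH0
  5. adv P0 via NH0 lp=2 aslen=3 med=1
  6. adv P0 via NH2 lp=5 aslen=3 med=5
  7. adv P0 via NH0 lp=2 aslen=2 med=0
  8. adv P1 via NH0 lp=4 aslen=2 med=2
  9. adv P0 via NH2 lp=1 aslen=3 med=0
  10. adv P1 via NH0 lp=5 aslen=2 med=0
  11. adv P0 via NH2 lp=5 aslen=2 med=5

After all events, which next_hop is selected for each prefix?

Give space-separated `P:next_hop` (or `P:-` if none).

Op 1: best P0=- P1=NH1
Op 2: best P0=NH1 P1=NH1
Op 3: best P0=NH0 P1=NH1
Op 4: best P0=NH1 P1=NH1
Op 5: best P0=NH0 P1=NH1
Op 6: best P0=NH2 P1=NH1
Op 7: best P0=NH2 P1=NH1
Op 8: best P0=NH2 P1=NH0
Op 9: best P0=NH0 P1=NH0
Op 10: best P0=NH0 P1=NH0
Op 11: best P0=NH2 P1=NH0

Answer: P0:NH2 P1:NH0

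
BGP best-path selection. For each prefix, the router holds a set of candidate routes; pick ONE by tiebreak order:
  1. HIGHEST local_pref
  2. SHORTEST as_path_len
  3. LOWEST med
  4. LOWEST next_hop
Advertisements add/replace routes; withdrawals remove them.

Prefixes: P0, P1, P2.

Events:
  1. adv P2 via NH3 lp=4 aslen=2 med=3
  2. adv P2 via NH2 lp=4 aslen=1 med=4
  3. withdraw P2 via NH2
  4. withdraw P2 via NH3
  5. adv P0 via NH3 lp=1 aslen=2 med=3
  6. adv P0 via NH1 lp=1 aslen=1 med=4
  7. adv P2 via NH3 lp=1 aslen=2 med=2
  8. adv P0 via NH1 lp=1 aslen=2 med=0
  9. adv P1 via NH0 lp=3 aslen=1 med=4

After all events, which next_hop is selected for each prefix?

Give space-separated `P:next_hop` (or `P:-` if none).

Op 1: best P0=- P1=- P2=NH3
Op 2: best P0=- P1=- P2=NH2
Op 3: best P0=- P1=- P2=NH3
Op 4: best P0=- P1=- P2=-
Op 5: best P0=NH3 P1=- P2=-
Op 6: best P0=NH1 P1=- P2=-
Op 7: best P0=NH1 P1=- P2=NH3
Op 8: best P0=NH1 P1=- P2=NH3
Op 9: best P0=NH1 P1=NH0 P2=NH3

Answer: P0:NH1 P1:NH0 P2:NH3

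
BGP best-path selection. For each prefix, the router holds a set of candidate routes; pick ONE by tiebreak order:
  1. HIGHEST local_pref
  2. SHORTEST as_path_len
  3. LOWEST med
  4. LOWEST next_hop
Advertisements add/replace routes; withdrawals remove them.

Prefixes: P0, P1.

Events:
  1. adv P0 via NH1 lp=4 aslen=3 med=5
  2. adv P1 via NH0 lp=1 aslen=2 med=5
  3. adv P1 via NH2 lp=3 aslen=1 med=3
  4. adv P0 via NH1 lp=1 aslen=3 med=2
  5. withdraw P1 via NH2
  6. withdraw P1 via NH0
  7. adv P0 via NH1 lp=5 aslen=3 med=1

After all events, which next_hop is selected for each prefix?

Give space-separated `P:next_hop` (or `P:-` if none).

Op 1: best P0=NH1 P1=-
Op 2: best P0=NH1 P1=NH0
Op 3: best P0=NH1 P1=NH2
Op 4: best P0=NH1 P1=NH2
Op 5: best P0=NH1 P1=NH0
Op 6: best P0=NH1 P1=-
Op 7: best P0=NH1 P1=-

Answer: P0:NH1 P1:-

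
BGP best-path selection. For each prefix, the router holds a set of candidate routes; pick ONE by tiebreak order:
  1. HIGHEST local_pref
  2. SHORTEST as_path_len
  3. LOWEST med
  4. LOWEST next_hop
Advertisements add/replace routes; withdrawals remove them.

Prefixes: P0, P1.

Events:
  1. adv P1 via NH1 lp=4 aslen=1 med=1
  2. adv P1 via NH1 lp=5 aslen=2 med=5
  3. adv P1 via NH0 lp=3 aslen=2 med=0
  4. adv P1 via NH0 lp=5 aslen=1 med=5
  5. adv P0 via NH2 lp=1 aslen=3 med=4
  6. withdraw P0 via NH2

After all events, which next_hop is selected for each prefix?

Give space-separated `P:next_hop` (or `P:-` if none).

Answer: P0:- P1:NH0

Derivation:
Op 1: best P0=- P1=NH1
Op 2: best P0=- P1=NH1
Op 3: best P0=- P1=NH1
Op 4: best P0=- P1=NH0
Op 5: best P0=NH2 P1=NH0
Op 6: best P0=- P1=NH0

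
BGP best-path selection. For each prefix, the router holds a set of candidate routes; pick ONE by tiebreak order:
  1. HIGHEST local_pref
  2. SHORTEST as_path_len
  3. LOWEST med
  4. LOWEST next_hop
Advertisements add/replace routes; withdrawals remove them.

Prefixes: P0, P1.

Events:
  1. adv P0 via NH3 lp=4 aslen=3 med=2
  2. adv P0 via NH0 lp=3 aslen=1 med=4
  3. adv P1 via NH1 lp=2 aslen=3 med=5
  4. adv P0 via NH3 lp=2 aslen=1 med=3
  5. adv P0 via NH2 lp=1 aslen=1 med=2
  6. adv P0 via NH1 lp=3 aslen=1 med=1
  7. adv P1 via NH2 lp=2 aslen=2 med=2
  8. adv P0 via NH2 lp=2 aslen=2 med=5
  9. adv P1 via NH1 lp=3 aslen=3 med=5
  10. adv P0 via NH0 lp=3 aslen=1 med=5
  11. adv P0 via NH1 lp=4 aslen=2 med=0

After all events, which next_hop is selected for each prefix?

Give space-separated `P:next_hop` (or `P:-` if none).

Op 1: best P0=NH3 P1=-
Op 2: best P0=NH3 P1=-
Op 3: best P0=NH3 P1=NH1
Op 4: best P0=NH0 P1=NH1
Op 5: best P0=NH0 P1=NH1
Op 6: best P0=NH1 P1=NH1
Op 7: best P0=NH1 P1=NH2
Op 8: best P0=NH1 P1=NH2
Op 9: best P0=NH1 P1=NH1
Op 10: best P0=NH1 P1=NH1
Op 11: best P0=NH1 P1=NH1

Answer: P0:NH1 P1:NH1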